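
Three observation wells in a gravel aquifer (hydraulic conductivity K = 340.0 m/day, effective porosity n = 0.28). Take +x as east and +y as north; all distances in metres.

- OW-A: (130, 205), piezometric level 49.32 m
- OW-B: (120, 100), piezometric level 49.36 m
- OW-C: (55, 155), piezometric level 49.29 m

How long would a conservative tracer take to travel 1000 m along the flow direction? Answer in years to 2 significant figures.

2.7 years

Differences from OW-A: to OW-B (Δx, Δy, Δh) = (-10, -105, +0.04); to OW-C = (-75, -50, -0.03).
Solve a·Δx + b·Δy = Δh: det = (-10)·(-50) − (-75)·(-105) = -7375.
∂h/∂x = [(+0.04)·(-50) − (-0.03)·(-105)] / -7375 = +0.0006983
∂h/∂y = [(-10)·(-0.03) − (-75)·(+0.04)] / -7375 = -0.0004475
|∇h| = √(0.0006983² + -0.0004475²) = 0.0008294
Seepage velocity v = K·i/n = 340.0 × 0.0008294 / 0.28 = 1.007 m/day.
t = 1000 / 1.007 = 993 days = 2.72 years.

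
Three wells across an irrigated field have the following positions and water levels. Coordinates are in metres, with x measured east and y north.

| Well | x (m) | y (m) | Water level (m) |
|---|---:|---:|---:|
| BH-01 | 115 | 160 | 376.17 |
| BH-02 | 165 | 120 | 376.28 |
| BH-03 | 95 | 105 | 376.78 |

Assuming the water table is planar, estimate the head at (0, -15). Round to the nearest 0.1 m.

Taking BH-01 as reference: BH-02−BH-01 = (50, -40, +0.11); BH-03−BH-01 = (-20, -55, +0.61).
Solve a·Δx + b·Δy = Δh: det = 50·(-55) − (-20)·(-40) = -3550.
∂h/∂x = [(+0.11)·(-55) − (+0.61)·(-40)] / -3550 = -0.005169
∂h/∂y = [50·(+0.61) − (-20)·(+0.11)] / -3550 = -0.009211
h(0, -15) = 376.17 + (-0.005169)·(-115) + (-0.009211)·(-175) = 376.17 +0.594 +1.612 = 378.376 m.

378.4 m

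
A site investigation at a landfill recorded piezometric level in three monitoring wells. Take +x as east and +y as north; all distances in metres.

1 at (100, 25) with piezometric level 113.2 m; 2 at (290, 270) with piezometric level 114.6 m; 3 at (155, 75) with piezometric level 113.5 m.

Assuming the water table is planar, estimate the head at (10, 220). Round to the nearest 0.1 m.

Taking 1 as reference: 2−1 = (190, 245, +1.4); 3−1 = (55, 50, +0.3).
Solve a·Δx + b·Δy = Δh: det = 190·50 − 55·245 = -3975.
∂h/∂x = [(+1.4)·50 − (+0.3)·245] / -3975 = +0.0008805
∂h/∂y = [190·(+0.3) − 55·(+1.4)] / -3975 = +0.005031
h(10, 220) = 113.2 + (+0.0008805)·(-90) + (+0.005031)·(195) = 113.2 -0.079 +0.981 = 114.102 m.

114.1 m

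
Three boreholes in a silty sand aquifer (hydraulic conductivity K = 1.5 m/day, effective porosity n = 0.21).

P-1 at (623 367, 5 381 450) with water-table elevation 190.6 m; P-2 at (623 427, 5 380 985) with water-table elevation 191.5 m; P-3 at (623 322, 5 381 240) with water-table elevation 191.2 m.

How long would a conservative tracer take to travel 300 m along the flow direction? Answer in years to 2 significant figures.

Differences from P-1: to P-2 (Δx, Δy, Δh) = (60, -465, +0.9); to P-3 = (-45, -210, +0.6).
Determinant of the coordinate differences = 60·(-210) − (-45)·(-465) = -33525.
∂h/∂x = [(+0.9)·(-210) − (+0.6)·(-465)] / -33525 = -0.002685
∂h/∂y = [60·(+0.6) − (-45)·(+0.9)] / -33525 = -0.002282
|∇h| = √(-0.002685² + -0.002282²) = 0.003524
Seepage velocity v = K·i/n = 1.5 × 0.003524 / 0.21 = 0.02517 m/day.
t = 300 / 0.02517 = 1.192e+04 days = 32.6 years.

33 years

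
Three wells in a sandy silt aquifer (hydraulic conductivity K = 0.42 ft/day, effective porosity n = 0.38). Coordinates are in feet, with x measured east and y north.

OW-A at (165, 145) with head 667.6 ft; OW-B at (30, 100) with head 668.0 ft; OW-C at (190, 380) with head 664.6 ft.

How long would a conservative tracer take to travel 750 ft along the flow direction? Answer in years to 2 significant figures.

140 years

With h = a·x + b·y + c and OW-A as origin, the differences give:
  (-135)·a + (-45)·b = +0.4
  25·a + 235·b = -3.0
Eliminate b (×235 and ×(-45), subtract): -30600·a = -41.00 → a = ∂h/∂x = +0.001340
Back-substitute: b = ∂h/∂y = -0.01291.
|∇h| = √(0.001340² + -0.01291²) = 0.01298
Seepage velocity v = K·i/n = 0.42 × 0.01298 / 0.38 = 0.01435 ft/day.
t = 750 / 0.01435 = 5.226e+04 days = 143 years.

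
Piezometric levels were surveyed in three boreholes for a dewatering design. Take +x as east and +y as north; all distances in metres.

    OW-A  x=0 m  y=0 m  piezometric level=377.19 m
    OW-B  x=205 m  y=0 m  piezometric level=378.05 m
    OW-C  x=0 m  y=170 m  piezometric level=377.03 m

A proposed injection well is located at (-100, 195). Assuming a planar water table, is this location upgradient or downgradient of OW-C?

∂h/∂x = (378.05 − 377.19) / (205 − 0) = +0.004195
∂h/∂y = (377.03 − 377.19) / (170 − 0) = -0.0009412
Head at (-100, 195) = 377.19 + (+0.004195)·(-100) + (-0.0009412)·(195) = 376.59 m.
That is lower than the 377.03 m at OW-C, so the point is downgradient.

downgradient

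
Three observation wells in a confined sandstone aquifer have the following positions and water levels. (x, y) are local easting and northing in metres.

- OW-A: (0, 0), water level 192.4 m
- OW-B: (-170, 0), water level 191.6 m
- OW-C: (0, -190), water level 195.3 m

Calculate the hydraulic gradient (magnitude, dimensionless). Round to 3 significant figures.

∂h/∂x = (191.6 − 192.4) / (-170 − 0) = +0.004706
∂h/∂y = (195.3 − 192.4) / (-190 − 0) = -0.01526
|∇h| = √(0.004706² + -0.01526²) = 0.01597

0.0160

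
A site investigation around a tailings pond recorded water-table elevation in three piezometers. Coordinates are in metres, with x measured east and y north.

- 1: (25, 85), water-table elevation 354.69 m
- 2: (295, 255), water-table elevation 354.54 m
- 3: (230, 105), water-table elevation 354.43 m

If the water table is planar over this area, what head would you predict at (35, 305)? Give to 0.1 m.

Differences from 1: to 2 (Δx, Δy, Δh) = (270, 170, -0.15); to 3 = (205, 20, -0.26).
Determinant of the coordinate differences = 270·20 − 205·170 = -29450.
∂h/∂x = [(-0.15)·20 − (-0.26)·170] / -29450 = -0.001399
∂h/∂y = [270·(-0.26) − 205·(-0.15)] / -29450 = +0.001340
h(35, 305) = 354.69 + (-0.001399)·(10) + (+0.001340)·(220) = 354.69 -0.014 +0.295 = 354.971 m.

355.0 m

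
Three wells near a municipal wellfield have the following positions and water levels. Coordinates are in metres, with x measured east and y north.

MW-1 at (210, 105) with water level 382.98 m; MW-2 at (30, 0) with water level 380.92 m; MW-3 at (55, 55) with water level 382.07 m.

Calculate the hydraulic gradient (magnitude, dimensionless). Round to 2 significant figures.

With h = a·x + b·y + c and MW-1 as origin, the differences give:
  (-180)·a + (-105)·b = -2.06
  (-155)·a + (-50)·b = -0.91
Eliminate b (×(-50) and ×(-105), subtract): -7275·a = 7.450 → a = ∂h/∂x = -0.001024
Back-substitute: b = ∂h/∂y = +0.02137.
|∇h| = √(-0.001024² + 0.02137²) = 0.02139

0.021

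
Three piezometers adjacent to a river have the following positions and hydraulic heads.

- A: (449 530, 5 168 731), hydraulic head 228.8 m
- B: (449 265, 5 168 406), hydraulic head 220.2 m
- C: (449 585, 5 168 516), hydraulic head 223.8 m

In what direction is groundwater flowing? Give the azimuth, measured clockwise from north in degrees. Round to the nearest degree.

187°

Taking A as reference: B−A = (-265, -325, -8.6); C−A = (55, -215, -5.0).
Determinant of the coordinate differences = (-265)·(-215) − 55·(-325) = 74850.
∂h/∂x = [(-8.6)·(-215) − (-5.0)·(-325)] / 74850 = +0.002993
∂h/∂y = [(-265)·(-5.0) − 55·(-8.6)] / 74850 = +0.02402
Flow direction (−∇h) has components (-0.002993 E, -0.02402 N).
Azimuth = atan2(E, N) = atan2(-0.002993, -0.02402) = 187.1° ≈ 187°.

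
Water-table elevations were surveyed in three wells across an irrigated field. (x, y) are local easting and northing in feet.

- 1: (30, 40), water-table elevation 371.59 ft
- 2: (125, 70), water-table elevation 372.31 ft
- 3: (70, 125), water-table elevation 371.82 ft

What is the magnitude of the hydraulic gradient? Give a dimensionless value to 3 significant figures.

Three-point gradient (reference 1): Δ to 2 = (95, 30, +0.72), Δ to 3 = (40, 85, +0.23).
∂h/∂x = +0.007898, ∂h/∂y = -0.001011 (det = 6875).
|∇h| = √(0.007898² + -0.001011²) = 0.007962

0.00796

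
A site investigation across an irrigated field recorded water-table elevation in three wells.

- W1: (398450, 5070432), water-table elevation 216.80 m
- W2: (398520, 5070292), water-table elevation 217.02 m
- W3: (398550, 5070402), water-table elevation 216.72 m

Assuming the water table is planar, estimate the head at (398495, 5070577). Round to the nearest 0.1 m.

Taking W1 as reference: W2−W1 = (70, -140, +0.22); W3−W1 = (100, -30, -0.08).
Determinant of the coordinate differences = 70·(-30) − 100·(-140) = 11900.
∂h/∂x = [(+0.22)·(-30) − (-0.08)·(-140)] / 11900 = -0.001496
∂h/∂y = [70·(-0.08) − 100·(+0.22)] / 11900 = -0.002319
h(398495, 5070577) = 216.80 + (-0.001496)·(45) + (-0.002319)·(145) = 216.80 -0.067 -0.336 = 216.396 m.

216.4 m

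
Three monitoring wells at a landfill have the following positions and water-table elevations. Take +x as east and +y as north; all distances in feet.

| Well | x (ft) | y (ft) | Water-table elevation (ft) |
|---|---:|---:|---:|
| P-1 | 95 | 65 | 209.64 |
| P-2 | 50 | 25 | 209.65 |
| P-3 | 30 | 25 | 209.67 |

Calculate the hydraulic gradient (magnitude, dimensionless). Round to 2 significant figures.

Taking P-1 as reference: P-2−P-1 = (-45, -40, +0.01); P-3−P-1 = (-65, -40, +0.03).
Solve a·Δx + b·Δy = Δh: det = (-45)·(-40) − (-65)·(-40) = -800.
∂h/∂x = [(+0.01)·(-40) − (+0.03)·(-40)] / -800 = -0.0010000
∂h/∂y = [(-45)·(+0.03) − (-65)·(+0.01)] / -800 = +0.0008750
|∇h| = √(-0.0010000² + 0.0008750²) = 0.001329

0.0013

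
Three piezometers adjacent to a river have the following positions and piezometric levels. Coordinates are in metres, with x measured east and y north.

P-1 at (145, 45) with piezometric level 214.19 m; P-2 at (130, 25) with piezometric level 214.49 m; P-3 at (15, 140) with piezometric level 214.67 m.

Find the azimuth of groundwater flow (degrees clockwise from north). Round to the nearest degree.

050°

Differences from P-1: to P-2 (Δx, Δy, Δh) = (-15, -20, +0.30); to P-3 = (-130, 95, +0.48).
Solve a·Δx + b·Δy = Δh: det = (-15)·95 − (-130)·(-20) = -4025.
∂h/∂x = [(+0.30)·95 − (+0.48)·(-20)] / -4025 = -0.009466
∂h/∂y = [(-15)·(+0.48) − (-130)·(+0.30)] / -4025 = -0.007901
Flow direction (−∇h) has components (+0.009466 E, +0.007901 N).
Azimuth = atan2(E, N) = atan2(+0.009466, +0.007901) = 50.2° ≈ 050°.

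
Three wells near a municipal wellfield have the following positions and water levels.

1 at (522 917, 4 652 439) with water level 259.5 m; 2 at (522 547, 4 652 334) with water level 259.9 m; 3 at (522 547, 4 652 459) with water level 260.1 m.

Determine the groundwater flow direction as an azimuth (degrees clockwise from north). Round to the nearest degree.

Differences from 1: to 2 (Δx, Δy, Δh) = (-370, -105, +0.4); to 3 = (-370, 20, +0.6).
Solve a·Δx + b·Δy = Δh: det = (-370)·20 − (-370)·(-105) = -46250.
∂h/∂x = [(+0.4)·20 − (+0.6)·(-105)] / -46250 = -0.001535
∂h/∂y = [(-370)·(+0.6) − (-370)·(+0.4)] / -46250 = +0.001600
Flow direction (−∇h) has components (+0.001535 E, -0.001600 N).
Azimuth = atan2(E, N) = atan2(+0.001535, -0.001600) = 136.2° ≈ 136°.

136°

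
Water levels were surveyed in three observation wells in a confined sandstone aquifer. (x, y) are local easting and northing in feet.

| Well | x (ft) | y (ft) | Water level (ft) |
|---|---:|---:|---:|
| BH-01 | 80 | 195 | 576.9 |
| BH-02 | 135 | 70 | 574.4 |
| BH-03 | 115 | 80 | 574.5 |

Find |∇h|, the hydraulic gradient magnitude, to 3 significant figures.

With h = a·x + b·y + c and BH-01 as origin, the differences give:
  55·a + (-125)·b = -2.5
  35·a + (-115)·b = -2.4
Eliminate b (×(-115) and ×(-125), subtract): -1950·a = -12.50 → a = ∂h/∂x = +0.006410
Back-substitute: b = ∂h/∂y = +0.02282.
|∇h| = √(0.006410² + 0.02282²) = 0.0237

0.0237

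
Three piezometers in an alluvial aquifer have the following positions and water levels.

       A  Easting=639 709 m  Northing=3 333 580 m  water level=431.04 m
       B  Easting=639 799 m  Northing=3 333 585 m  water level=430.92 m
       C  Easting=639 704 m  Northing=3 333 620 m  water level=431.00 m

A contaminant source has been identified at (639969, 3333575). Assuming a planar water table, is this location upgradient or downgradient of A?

downgradient

With h = a·x + b·y + c and A as origin, the differences give:
  90·a + 5·b = -0.12
  (-5)·a + 40·b = -0.04
Eliminate b (×40 and ×5, subtract): 3625·a = -4.600 → a = ∂h/∂x = -0.001269
Back-substitute: b = ∂h/∂y = -0.001159.
Head at (639969, 3333575) = 431.04 + (-0.001269)·(260) + (-0.001159)·(-5) = 430.72 m.
That is lower than the 431.04 m at A, so the point is downgradient.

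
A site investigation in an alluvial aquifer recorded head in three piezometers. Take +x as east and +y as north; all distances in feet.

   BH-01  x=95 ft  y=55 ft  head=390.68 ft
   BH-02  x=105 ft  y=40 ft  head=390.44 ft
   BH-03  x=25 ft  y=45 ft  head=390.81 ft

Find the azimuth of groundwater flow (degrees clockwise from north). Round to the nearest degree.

Three-point gradient (reference BH-01): Δ to BH-02 = (10, -15, -0.24), Δ to BH-03 = (-70, -10, +0.13).
∂h/∂x = -0.003783, ∂h/∂y = +0.01348 (det = -1150).
Flow direction (−∇h) has components (+0.003783 E, -0.01348 N).
Azimuth = atan2(E, N) = atan2(+0.003783, -0.01348) = 164.3° ≈ 164°.

164°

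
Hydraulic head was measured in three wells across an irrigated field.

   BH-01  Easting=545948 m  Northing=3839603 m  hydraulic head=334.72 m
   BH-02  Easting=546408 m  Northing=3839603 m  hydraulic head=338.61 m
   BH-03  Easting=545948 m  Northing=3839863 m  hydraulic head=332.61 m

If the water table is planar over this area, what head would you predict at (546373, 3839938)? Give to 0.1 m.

∂h/∂x = (338.61 − 334.72) / (546408 − 545948) = +0.008457
∂h/∂y = (332.61 − 334.72) / (3839863 − 3839603) = -0.008115
h(546373, 3839938) = 334.72 + (+0.008457)·(425) + (-0.008115)·(335) = 334.72 +3.594 -2.719 = 335.595 m.

335.6 m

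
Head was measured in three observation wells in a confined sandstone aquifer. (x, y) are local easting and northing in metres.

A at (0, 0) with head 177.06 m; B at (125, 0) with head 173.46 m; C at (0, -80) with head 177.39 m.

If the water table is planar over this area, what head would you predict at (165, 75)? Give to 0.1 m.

∂h/∂x = (173.46 − 177.06) / (125 − 0) = -0.02880
∂h/∂y = (177.39 − 177.06) / (-80 − 0) = -0.004125
h(165, 75) = 177.06 + (-0.02880)·(165) + (-0.004125)·(75) = 177.06 -4.752 -0.309 = 171.999 m.

172.0 m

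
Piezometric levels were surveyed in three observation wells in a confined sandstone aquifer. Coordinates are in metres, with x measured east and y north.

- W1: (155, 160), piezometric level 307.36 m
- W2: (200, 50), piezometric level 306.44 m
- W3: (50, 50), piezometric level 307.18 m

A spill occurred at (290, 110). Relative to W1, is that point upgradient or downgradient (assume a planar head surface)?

downgradient

Taking W1 as reference: W2−W1 = (45, -110, -0.92); W3−W1 = (-105, -110, -0.18).
Determinant of the coordinate differences = 45·(-110) − (-105)·(-110) = -16500.
∂h/∂x = [(-0.92)·(-110) − (-0.18)·(-110)] / -16500 = -0.004933
∂h/∂y = [45·(-0.18) − (-105)·(-0.92)] / -16500 = +0.006345
Head at (290, 110) = 307.36 + (-0.004933)·(135) + (+0.006345)·(-50) = 306.38 m.
That is lower than the 307.36 m at W1, so the point is downgradient.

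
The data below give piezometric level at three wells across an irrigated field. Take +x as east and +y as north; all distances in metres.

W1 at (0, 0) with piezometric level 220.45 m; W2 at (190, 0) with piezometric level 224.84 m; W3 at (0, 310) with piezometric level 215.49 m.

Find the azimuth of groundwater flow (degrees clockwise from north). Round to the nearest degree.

305°

∂h/∂x = (224.84 − 220.45) / (190 − 0) = +0.02311
∂h/∂y = (215.49 − 220.45) / (310 − 0) = -0.01600
Flow direction (−∇h) has components (-0.02311 E, +0.01600 N).
Azimuth = atan2(E, N) = atan2(-0.02311, +0.01600) = 304.7° ≈ 305°.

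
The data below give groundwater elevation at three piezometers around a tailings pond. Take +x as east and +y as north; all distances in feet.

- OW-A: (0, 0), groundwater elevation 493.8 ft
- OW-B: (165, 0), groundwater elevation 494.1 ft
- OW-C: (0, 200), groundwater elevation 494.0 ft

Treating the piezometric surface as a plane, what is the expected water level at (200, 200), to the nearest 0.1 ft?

∂h/∂x = (494.1 − 493.8) / (165 − 0) = +0.001818
∂h/∂y = (494.0 − 493.8) / (200 − 0) = +0.0010000
h(200, 200) = 493.8 + (+0.001818)·(200) + (+0.0010000)·(200) = 493.8 +0.364 +0.200 = 494.364 ft.

494.4 ft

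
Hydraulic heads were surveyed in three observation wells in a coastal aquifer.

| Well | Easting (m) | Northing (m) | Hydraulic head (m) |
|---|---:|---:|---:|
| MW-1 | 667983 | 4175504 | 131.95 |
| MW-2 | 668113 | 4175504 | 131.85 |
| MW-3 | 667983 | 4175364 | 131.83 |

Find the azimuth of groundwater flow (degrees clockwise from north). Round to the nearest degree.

138°

∂h/∂x = (131.85 − 131.95) / (668113 − 667983) = -0.0007692
∂h/∂y = (131.83 − 131.95) / (4175364 − 4175504) = +0.0008571
Flow direction (−∇h) has components (+0.0007692 E, -0.0008571 N).
Azimuth = atan2(E, N) = atan2(+0.0007692, -0.0008571) = 138.1° ≈ 138°.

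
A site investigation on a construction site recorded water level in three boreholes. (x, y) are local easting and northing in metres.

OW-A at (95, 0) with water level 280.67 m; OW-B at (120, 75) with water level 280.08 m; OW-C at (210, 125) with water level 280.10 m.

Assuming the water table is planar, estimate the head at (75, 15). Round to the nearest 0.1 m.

280.4 m

Differences from OW-A: to OW-B (Δx, Δy, Δh) = (25, 75, -0.59); to OW-C = (115, 125, -0.57).
Determinant of the coordinate differences = 25·125 − 115·75 = -5500.
∂h/∂x = [(-0.59)·125 − (-0.57)·75] / -5500 = +0.005636
∂h/∂y = [25·(-0.57) − 115·(-0.59)] / -5500 = -0.009745
h(75, 15) = 280.67 + (+0.005636)·(-20) + (-0.009745)·(15) = 280.67 -0.113 -0.146 = 280.411 m.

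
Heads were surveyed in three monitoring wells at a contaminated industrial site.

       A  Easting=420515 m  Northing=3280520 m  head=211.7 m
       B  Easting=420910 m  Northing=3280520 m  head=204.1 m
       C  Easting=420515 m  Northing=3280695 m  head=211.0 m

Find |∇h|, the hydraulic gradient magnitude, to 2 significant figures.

∂h/∂x = (204.1 − 211.7) / (420910 − 420515) = -0.01924
∂h/∂y = (211.0 − 211.7) / (3280695 − 3280520) = -0.004000
|∇h| = √(-0.01924² + -0.004000²) = 0.01965

0.020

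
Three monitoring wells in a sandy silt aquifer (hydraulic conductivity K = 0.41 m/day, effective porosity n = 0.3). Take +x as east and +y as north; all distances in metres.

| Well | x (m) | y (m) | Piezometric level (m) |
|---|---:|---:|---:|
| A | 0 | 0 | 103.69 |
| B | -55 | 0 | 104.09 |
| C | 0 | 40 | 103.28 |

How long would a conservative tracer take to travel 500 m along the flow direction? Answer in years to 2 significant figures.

80 years

∂h/∂x = (104.09 − 103.69) / (-55 − 0) = -0.007273
∂h/∂y = (103.28 − 103.69) / (40 − 0) = -0.01025
|∇h| = √(-0.007273² + -0.01025²) = 0.01257
Seepage velocity v = K·i/n = 0.41 × 0.01257 / 0.3 = 0.01718 m/day.
t = 500 / 0.01718 = 2.91e+04 days = 79.7 years.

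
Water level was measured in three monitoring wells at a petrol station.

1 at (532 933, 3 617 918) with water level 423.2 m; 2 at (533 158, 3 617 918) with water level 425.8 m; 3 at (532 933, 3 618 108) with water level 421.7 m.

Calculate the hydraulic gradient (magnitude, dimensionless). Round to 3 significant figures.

0.0140

∂h/∂x = (425.8 − 423.2) / (533158 − 532933) = +0.01156
∂h/∂y = (421.7 − 423.2) / (3618108 − 3617918) = -0.007895
|∇h| = √(0.01156² + -0.007895²) = 0.014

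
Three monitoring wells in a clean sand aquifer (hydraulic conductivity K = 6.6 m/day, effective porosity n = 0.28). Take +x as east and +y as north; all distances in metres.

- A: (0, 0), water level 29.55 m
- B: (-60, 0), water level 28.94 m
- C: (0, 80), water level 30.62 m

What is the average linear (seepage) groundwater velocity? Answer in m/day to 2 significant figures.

0.40 m/day

∂h/∂x = (28.94 − 29.55) / (-60 − 0) = +0.01017
∂h/∂y = (30.62 − 29.55) / (80 − 0) = +0.01338
|∇h| = √(0.01017² + 0.01338²) = 0.01681
Seepage velocity v = K·i/n = 6.6 × 0.01681 / 0.28 = 0.3962 m/day.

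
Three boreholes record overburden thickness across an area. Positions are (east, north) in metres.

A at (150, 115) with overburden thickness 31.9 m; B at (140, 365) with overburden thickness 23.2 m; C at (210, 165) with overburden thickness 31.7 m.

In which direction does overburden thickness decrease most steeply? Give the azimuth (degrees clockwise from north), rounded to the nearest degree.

Taking A as reference: B−A = (-10, 250, -8.7); C−A = (60, 50, -0.2).
Solve a·Δx + b·Δy = Δd: det = (-10)·50 − 60·250 = -15500.
∂d/∂x = [(-8.7)·50 − (-0.2)·250] / -15500 = +0.02484
∂d/∂y = [(-10)·(-0.2) − 60·(-8.7)] / -15500 = -0.03381
Steepest decrease is along −∇f: components (-0.02484 E, +0.03381 N).
Azimuth = atan2(-0.02484, +0.03381) = 323.7° ≈ 324°.

324°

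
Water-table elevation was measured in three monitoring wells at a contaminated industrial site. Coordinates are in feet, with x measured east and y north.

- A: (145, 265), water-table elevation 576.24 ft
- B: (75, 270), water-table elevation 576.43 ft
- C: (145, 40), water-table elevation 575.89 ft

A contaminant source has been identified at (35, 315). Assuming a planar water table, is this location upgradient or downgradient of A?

Three-point gradient (reference A): Δ to B = (-70, 5, +0.19), Δ to C = (0, -225, -0.35).
∂h/∂x = -0.002603, ∂h/∂y = +0.001556 (det = 15750).
Head at (35, 315) = 576.24 + (-0.002603)·(-110) + (+0.001556)·(50) = 576.60 ft.
That is higher than the 576.24 ft at A, so the point is upgradient.

upgradient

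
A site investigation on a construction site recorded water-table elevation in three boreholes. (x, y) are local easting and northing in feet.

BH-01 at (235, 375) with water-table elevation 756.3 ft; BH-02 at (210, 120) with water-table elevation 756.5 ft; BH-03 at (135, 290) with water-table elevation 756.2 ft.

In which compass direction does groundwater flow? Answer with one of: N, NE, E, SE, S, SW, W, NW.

With h = a·x + b·y + c and BH-01 as origin, the differences give:
  (-25)·a + (-255)·b = +0.2
  (-100)·a + (-85)·b = -0.1
Eliminate b (×(-85) and ×(-255), subtract): -23375·a = -42.50 → a = ∂h/∂x = +0.001818
Back-substitute: b = ∂h/∂y = -0.0009626.
Flow = −∇h = (-0.001818 east, +0.0009626 north), which points northwest.

NW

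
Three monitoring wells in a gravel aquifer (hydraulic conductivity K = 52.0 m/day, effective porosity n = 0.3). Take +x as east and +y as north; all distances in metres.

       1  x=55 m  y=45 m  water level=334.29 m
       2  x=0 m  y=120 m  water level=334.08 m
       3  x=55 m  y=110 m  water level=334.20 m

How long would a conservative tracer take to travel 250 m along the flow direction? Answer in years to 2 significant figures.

With h = a·x + b·y + c and 1 as origin, the differences give:
  (-55)·a + 75·b = -0.21
  0·a + 65·b = -0.09
Eliminate b (×65 and ×75, subtract): -3575·a = -6.900 → a = ∂h/∂x = +0.001930
Back-substitute: b = ∂h/∂y = -0.001385.
|∇h| = √(0.001930² + -0.001385²) = 0.002376
Seepage velocity v = K·i/n = 52.0 × 0.002376 / 0.3 = 0.4118 m/day.
t = 250 / 0.4118 = 607.1 days = 1.66 years.

1.7 years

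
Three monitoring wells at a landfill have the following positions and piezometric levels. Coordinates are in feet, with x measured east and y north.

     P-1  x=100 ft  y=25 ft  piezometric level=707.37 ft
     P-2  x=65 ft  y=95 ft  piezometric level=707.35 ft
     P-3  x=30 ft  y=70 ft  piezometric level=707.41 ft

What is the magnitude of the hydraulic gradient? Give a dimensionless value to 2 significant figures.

Taking P-1 as reference: P-2−P-1 = (-35, 70, -0.02); P-3−P-1 = (-70, 45, +0.04).
Determinant of the coordinate differences = (-35)·45 − (-70)·70 = 3325.
∂h/∂x = [(-0.02)·45 − (+0.04)·70] / 3325 = -0.001113
∂h/∂y = [(-35)·(+0.04) − (-70)·(-0.02)] / 3325 = -0.0008421
|∇h| = √(-0.001113² + -0.0008421²) = 0.001396

0.0014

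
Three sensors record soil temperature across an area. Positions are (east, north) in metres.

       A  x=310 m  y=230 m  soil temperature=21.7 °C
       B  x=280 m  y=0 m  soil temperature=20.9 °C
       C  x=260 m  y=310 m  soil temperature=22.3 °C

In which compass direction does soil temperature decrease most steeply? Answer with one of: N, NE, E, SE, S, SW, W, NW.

SE

Differences from A: to B (Δx, Δy, Δh) = (-30, -230, -0.8); to C = (-50, 80, +0.6).
Solve a·Δx + b·Δy = ΔT: det = (-30)·80 − (-50)·(-230) = -13900.
∂T/∂x = [(-0.8)·80 − (+0.6)·(-230)] / -13900 = -0.005324
∂T/∂y = [(-30)·(+0.6) − (-50)·(-0.8)] / -13900 = +0.004173
Steepest decrease is along −∇f = (+0.005324 E, -0.004173 N) → southeast.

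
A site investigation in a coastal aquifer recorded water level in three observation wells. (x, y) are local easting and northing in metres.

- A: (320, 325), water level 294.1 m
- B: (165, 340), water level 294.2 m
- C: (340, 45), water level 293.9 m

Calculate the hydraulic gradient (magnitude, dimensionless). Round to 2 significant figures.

0.00089

With h = a·x + b·y + c and A as origin, the differences give:
  (-155)·a + 15·b = +0.1
  20·a + (-280)·b = -0.2
Eliminate b (×(-280) and ×15, subtract): 43100·a = -25.00 → a = ∂h/∂x = -0.0005800
Back-substitute: b = ∂h/∂y = +0.0006729.
|∇h| = √(-0.0005800² + 0.0006729²) = 0.0008884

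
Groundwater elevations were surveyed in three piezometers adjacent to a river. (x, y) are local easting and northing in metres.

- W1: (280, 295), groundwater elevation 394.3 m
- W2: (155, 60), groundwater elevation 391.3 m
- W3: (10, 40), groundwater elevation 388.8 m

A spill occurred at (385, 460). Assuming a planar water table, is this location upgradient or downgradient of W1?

Differences from W1: to W2 (Δx, Δy, Δh) = (-125, -235, -3.0); to W3 = (-270, -255, -5.5).
Solve a·Δx + b·Δy = Δh: det = (-125)·(-255) − (-270)·(-235) = -31575.
∂h/∂x = [(-3.0)·(-255) − (-5.5)·(-235)] / -31575 = +0.01671
∂h/∂y = [(-125)·(-5.5) − (-270)·(-3.0)] / -31575 = +0.003880
Head at (385, 460) = 394.3 + (+0.01671)·(105) + (+0.003880)·(165) = 396.69 m.
That is higher than the 394.3 m at W1, so the point is upgradient.

upgradient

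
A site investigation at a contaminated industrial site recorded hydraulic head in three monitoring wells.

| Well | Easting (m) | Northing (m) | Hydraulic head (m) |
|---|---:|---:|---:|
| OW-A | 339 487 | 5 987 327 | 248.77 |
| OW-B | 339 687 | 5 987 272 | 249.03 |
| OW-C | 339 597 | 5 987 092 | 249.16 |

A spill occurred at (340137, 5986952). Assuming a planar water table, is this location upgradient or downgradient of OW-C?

upgradient

Three-point gradient (reference OW-A): Δ to OW-B = (200, -55, +0.26), Δ to OW-C = (110, -235, +0.39).
∂h/∂x = +0.0009683, ∂h/∂y = -0.001206 (det = -40950).
Head at (340137, 5986952) = 248.77 + (+0.0009683)·(650) + (-0.001206)·(-375) = 249.85 m.
That is higher than the 249.16 m at OW-C, so the point is upgradient.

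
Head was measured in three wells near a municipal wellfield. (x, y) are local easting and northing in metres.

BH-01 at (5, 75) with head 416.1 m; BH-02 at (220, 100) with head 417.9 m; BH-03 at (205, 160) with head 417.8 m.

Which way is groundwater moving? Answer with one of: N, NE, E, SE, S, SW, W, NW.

W

Differences from BH-01: to BH-02 (Δx, Δy, Δh) = (215, 25, +1.8); to BH-03 = (200, 85, +1.7).
Solve a·Δx + b·Δy = Δh: det = 215·85 − 200·25 = 13275.
∂h/∂x = [(+1.8)·85 − (+1.7)·25] / 13275 = +0.008324
∂h/∂y = [215·(+1.7) − 200·(+1.8)] / 13275 = +0.0004143
Flow = −∇h = (-0.008324 east, -0.0004143 north), which points west.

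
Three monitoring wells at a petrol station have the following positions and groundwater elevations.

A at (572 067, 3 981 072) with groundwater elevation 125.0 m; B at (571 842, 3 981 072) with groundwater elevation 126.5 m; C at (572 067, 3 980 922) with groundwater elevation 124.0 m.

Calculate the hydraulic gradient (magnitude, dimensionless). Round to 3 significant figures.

∂h/∂x = (126.5 − 125.0) / (571842 − 572067) = -0.006667
∂h/∂y = (124.0 − 125.0) / (3980922 − 3981072) = +0.006667
|∇h| = √(-0.006667² + 0.006667²) = 0.009429

0.00943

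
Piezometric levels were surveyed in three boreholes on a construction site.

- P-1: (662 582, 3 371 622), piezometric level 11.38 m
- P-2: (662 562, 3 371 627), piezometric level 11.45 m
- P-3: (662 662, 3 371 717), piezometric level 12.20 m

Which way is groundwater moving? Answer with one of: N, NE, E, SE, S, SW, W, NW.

Taking P-1 as reference: P-2−P-1 = (-20, 5, +0.07); P-3−P-1 = (80, 95, +0.82).
Determinant of the coordinate differences = (-20)·95 − 80·5 = -2300.
∂h/∂x = [(+0.07)·95 − (+0.82)·5] / -2300 = -0.001109
∂h/∂y = [(-20)·(+0.82) − 80·(+0.07)] / -2300 = +0.009565
Flow = −∇h = (+0.001109 east, -0.009565 north), which points south.

S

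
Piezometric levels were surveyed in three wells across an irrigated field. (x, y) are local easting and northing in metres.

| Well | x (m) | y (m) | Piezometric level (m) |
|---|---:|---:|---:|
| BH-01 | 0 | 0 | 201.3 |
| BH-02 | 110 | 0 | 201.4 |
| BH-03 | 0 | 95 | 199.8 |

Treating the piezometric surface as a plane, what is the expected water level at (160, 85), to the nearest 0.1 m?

∂h/∂x = (201.4 − 201.3) / (110 − 0) = +0.0009091
∂h/∂y = (199.8 − 201.3) / (95 − 0) = -0.01579
h(160, 85) = 201.3 + (+0.0009091)·(160) + (-0.01579)·(85) = 201.3 +0.145 -1.342 = 200.103 m.

200.1 m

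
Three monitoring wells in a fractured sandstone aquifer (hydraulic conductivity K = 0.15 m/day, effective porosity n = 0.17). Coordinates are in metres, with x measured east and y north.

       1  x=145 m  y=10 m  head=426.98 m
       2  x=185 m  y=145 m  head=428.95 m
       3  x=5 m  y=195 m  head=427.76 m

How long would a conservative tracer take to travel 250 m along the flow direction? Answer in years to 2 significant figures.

With h = a·x + b·y + c and 1 as origin, the differences give:
  40·a + 135·b = +1.97
  (-140)·a + 185·b = +0.78
Eliminate b (×185 and ×135, subtract): 26300·a = 259.150 → a = ∂h/∂x = +0.009854
Back-substitute: b = ∂h/∂y = +0.01167.
|∇h| = √(0.009854² + 0.01167²) = 0.01527
Seepage velocity v = K·i/n = 0.15 × 0.01527 / 0.17 = 0.01347 m/day.
t = 250 / 0.01347 = 1.856e+04 days = 50.8 years.

51 years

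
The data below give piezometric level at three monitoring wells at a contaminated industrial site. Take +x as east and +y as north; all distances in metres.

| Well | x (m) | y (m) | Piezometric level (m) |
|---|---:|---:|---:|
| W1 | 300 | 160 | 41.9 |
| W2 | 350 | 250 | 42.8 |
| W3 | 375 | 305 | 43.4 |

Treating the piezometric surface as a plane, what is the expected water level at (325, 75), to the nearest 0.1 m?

40.4 m

Differences from W1: to W2 (Δx, Δy, Δh) = (50, 90, +0.9); to W3 = (75, 145, +1.5).
Determinant of the coordinate differences = 50·145 − 75·90 = 500.
∂h/∂x = [(+0.9)·145 − (+1.5)·90] / 500 = -0.009000
∂h/∂y = [50·(+1.5) − 75·(+0.9)] / 500 = +0.01500
h(325, 75) = 41.9 + (-0.009000)·(25) + (+0.01500)·(-85) = 41.9 -0.225 -1.275 = 40.400 m.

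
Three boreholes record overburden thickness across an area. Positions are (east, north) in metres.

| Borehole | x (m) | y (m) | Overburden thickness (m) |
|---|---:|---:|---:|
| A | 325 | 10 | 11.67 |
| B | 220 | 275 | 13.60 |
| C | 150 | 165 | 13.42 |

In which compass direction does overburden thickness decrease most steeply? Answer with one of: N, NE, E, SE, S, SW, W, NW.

SE

Differences from A: to B (Δx, Δy, Δh) = (-105, 265, +1.93); to C = (-175, 155, +1.75).
Determinant of the coordinate differences = (-105)·155 − (-175)·265 = 30100.
∂d/∂x = [(+1.93)·155 − (+1.75)·265] / 30100 = -0.005468
∂d/∂y = [(-105)·(+1.75) − (-175)·(+1.93)] / 30100 = +0.005116
Steepest decrease is along −∇f = (+0.005468 E, -0.005116 N) → southeast.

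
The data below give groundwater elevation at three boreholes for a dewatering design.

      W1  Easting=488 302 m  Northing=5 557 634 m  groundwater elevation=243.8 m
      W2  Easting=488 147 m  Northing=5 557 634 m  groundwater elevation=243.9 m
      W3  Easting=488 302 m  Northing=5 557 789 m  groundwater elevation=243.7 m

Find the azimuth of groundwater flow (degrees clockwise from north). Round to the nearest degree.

045°

∂h/∂x = (243.9 − 243.8) / (488147 − 488302) = -0.0006452
∂h/∂y = (243.7 − 243.8) / (5557789 − 5557634) = -0.0006452
Flow direction (−∇h) has components (+0.0006452 E, +0.0006452 N).
Azimuth = atan2(E, N) = atan2(+0.0006452, +0.0006452) = 45.0° ≈ 045°.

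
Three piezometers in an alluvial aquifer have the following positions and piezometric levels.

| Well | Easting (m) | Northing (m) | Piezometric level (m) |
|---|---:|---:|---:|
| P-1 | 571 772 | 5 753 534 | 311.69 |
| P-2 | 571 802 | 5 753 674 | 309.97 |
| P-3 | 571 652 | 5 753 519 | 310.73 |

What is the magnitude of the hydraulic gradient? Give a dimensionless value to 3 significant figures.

0.0174

Three-point gradient (reference P-1): Δ to P-2 = (30, 140, -1.72), Δ to P-3 = (-120, -15, -0.96).
∂h/∂x = +0.009798, ∂h/∂y = -0.01439 (det = 16350).
|∇h| = √(0.009798² + -0.01439²) = 0.01741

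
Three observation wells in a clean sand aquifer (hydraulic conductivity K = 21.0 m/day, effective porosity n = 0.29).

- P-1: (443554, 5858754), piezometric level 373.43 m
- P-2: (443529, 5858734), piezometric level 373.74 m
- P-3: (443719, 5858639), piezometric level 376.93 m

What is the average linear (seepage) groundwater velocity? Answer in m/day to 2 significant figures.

Three-point gradient (reference P-1): Δ to P-2 = (-25, -20, +0.31), Δ to P-3 = (165, -115, +3.50).
∂h/∂x = +0.005563, ∂h/∂y = -0.02245 (det = 6175).
|∇h| = √(0.005563² + -0.02245²) = 0.02313
Seepage velocity v = K·i/n = 21.0 × 0.02313 / 0.29 = 1.675 m/day.

1.7 m/day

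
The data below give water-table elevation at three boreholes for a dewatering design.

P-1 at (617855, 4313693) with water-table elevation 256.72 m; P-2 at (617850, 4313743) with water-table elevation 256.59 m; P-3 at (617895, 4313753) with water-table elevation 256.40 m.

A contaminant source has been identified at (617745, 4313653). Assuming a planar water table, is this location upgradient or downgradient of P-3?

upgradient

Differences from P-1: to P-2 (Δx, Δy, Δh) = (-5, 50, -0.13); to P-3 = (40, 60, -0.32).
Determinant of the coordinate differences = (-5)·60 − 40·50 = -2300.
∂h/∂x = [(-0.13)·60 − (-0.32)·50] / -2300 = -0.003565
∂h/∂y = [(-5)·(-0.32) − 40·(-0.13)] / -2300 = -0.002957
Head at (617745, 4313653) = 256.72 + (-0.003565)·(-110) + (-0.002957)·(-40) = 257.23 m.
That is higher than the 256.40 m at P-3, so the point is upgradient.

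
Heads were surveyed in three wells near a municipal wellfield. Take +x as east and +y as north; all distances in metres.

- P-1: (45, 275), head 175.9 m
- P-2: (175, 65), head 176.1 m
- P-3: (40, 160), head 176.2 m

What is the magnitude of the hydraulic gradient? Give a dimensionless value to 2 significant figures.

0.0035

Differences from P-1: to P-2 (Δx, Δy, Δh) = (130, -210, +0.2); to P-3 = (-5, -115, +0.3).
Solve a·Δx + b·Δy = Δh: det = 130·(-115) − (-5)·(-210) = -16000.
∂h/∂x = [(+0.2)·(-115) − (+0.3)·(-210)] / -16000 = -0.002500
∂h/∂y = [130·(+0.3) − (-5)·(+0.2)] / -16000 = -0.002500
|∇h| = √(-0.002500² + -0.002500²) = 0.003536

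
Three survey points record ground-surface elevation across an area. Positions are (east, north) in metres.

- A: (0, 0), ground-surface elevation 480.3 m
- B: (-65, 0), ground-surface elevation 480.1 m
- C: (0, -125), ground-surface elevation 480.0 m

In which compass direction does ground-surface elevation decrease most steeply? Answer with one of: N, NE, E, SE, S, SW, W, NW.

SW

∂z/∂x = (480.1 − 480.3) / (-65 − 0) = +0.003077
∂z/∂y = (480.0 − 480.3) / (-125 − 0) = +0.002400
Steepest decrease is along −∇f = (-0.003077 E, -0.002400 N) → southwest.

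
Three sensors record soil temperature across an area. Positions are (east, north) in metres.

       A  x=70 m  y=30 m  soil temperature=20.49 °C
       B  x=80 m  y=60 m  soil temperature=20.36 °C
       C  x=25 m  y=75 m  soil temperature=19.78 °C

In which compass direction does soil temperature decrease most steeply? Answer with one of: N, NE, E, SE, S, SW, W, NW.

NW

With T = a·x + b·y + c and A as origin, the differences give:
  10·a + 30·b = -0.13
  (-45)·a + 45·b = -0.71
Eliminate b (×45 and ×30, subtract): 1800·a = 15.450 → a = ∂T/∂x = +0.008583
Back-substitute: b = ∂T/∂y = -0.007194.
Steepest decrease is along −∇f = (-0.008583 E, +0.007194 N) → northwest.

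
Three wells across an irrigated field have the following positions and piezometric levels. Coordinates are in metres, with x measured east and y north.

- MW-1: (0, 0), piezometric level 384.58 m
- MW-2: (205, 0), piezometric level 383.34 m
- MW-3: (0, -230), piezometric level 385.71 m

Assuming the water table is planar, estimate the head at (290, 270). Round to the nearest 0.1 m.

381.5 m

∂h/∂x = (383.34 − 384.58) / (205 − 0) = -0.006049
∂h/∂y = (385.71 − 384.58) / (-230 − 0) = -0.004913
h(290, 270) = 384.58 + (-0.006049)·(290) + (-0.004913)·(270) = 384.58 -1.754 -1.327 = 381.499 m.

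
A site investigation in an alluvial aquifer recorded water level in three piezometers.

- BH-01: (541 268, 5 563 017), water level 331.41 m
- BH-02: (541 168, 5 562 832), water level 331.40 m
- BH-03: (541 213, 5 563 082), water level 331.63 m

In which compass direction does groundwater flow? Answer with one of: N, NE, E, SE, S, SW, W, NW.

Three-point gradient (reference BH-01): Δ to BH-02 = (-100, -185, -0.01), Δ to BH-03 = (-55, 65, +0.22).
∂h/∂x = -0.002402, ∂h/∂y = +0.001352 (det = -16675).
Flow = −∇h = (+0.002402 east, -0.001352 north), which points southeast.

SE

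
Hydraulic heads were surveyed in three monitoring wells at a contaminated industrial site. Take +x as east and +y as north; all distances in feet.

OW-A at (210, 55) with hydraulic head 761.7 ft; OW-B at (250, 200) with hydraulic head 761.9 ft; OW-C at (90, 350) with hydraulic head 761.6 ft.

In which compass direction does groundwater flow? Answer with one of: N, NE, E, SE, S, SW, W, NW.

W

With h = a·x + b·y + c and OW-A as origin, the differences give:
  40·a + 145·b = +0.2
  (-120)·a + 295·b = -0.1
Eliminate b (×295 and ×145, subtract): 29200·a = 73.50 → a = ∂h/∂x = +0.002517
Back-substitute: b = ∂h/∂y = +0.0006849.
Flow = −∇h = (-0.002517 east, -0.0006849 north), which points west.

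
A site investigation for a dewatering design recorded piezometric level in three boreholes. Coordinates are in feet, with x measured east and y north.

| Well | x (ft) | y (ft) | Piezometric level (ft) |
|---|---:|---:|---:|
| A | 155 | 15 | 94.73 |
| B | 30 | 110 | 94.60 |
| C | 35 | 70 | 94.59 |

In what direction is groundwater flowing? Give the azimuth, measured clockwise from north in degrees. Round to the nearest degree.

253°

With h = a·x + b·y + c and A as origin, the differences give:
  (-125)·a + 95·b = -0.13
  (-120)·a + 55·b = -0.14
Eliminate b (×55 and ×95, subtract): 4525·a = 6.150 → a = ∂h/∂x = +0.001359
Back-substitute: b = ∂h/∂y = +0.0004199.
Flow direction (−∇h) has components (-0.001359 E, -0.0004199 N).
Azimuth = atan2(E, N) = atan2(-0.001359, -0.0004199) = 252.8° ≈ 253°.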